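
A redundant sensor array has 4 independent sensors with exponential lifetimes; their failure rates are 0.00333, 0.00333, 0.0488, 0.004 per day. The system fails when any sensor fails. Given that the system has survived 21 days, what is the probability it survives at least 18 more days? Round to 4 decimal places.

0.3429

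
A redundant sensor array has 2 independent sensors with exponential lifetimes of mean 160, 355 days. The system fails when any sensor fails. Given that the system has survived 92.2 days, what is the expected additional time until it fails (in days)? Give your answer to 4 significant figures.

First-failure rate Σλ = 1/160 + 1/355 = 0.0090669.
By memorylessness the expected residual is 1/Σλ = 110.291 days, regardless of the 92.2 already elapsed.

110.3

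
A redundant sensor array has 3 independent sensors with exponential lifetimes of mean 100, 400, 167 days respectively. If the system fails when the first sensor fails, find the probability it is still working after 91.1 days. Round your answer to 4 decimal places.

0.1856

The first failure time is exponential with rate Σλ_i = 1/100 + 1/400 + 1/167 = 0.018488 per day.
P(min > 91.1) = e^(−0.018488·91.1) = e^(−1.6843) ≈ 0.1856.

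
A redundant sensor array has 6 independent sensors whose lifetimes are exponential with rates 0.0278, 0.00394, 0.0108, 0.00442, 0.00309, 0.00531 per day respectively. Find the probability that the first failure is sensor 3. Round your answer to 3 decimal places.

0.195

The time to first failure is exponential with rate Σλ = 0.0278 + 0.00394 + 0.0108 + 0.00442 + 0.00309 + 0.00531 = 0.05536.
P(sensor 3 first) = λ_3/Σλ = 0.0108/0.05536 ≈ 0.195.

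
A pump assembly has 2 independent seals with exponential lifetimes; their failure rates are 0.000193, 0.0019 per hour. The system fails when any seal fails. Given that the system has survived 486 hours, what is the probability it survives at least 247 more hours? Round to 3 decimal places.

0.596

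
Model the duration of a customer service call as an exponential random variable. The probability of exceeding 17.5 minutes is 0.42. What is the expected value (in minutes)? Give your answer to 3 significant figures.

20.2

e^(−λ·17.5) = 0.42 ⇒ λ = −ln(0.42)/17.5 = 0.0495715.
Mean = 1/λ = 20.1729 minutes.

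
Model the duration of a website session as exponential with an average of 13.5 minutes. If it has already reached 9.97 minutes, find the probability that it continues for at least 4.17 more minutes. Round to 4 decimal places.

0.7343

The rate is λ = 1/13.5 = 0.0740741 per minute.
The exponential is memoryless, so the remaining time is again Exp(λ): the condition X > 9.97 is irrelevant.
P(X > 4.17) = e^(−0.30889) ≈ 0.7343.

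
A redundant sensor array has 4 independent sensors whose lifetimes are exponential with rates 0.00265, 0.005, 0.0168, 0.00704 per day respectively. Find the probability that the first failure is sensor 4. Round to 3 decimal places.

0.224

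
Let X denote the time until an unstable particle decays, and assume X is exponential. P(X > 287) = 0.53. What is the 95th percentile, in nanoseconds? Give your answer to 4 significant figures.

1354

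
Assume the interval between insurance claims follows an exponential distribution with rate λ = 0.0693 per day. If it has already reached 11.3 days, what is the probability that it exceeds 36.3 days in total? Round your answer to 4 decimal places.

0.1768

P(X > s+t | X > s) = e^(−λ(s+t))/e^(−λs) = e^(−λt), independent of s = 11.3.
P(X > 25) = e^(−1.7325) ≈ 0.1768.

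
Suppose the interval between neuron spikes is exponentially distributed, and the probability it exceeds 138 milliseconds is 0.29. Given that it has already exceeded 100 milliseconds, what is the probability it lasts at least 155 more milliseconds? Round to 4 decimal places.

0.2490

From e^(−λ·138) = 0.29, λ = −ln(0.29)/138 = 0.0089701.
Memoryless: P(X > 100+155 | X > 100) = P(X > 155) = e^(−0.0089701·155) ≈ 0.2490.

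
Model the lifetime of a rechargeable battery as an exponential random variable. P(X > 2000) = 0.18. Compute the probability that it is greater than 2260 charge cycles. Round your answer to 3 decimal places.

0.144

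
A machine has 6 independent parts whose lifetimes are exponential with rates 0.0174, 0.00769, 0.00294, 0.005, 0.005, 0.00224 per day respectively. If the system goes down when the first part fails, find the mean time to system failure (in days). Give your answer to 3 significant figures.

24.8

The time to first failure is exponential with rate Σλ = 0.0174 + 0.00769 + 0.00294 + 0.005 + 0.005 + 0.00224 = 0.04027.
E[min] = 1/Σλ = 1/0.04027 = 24.8324 days.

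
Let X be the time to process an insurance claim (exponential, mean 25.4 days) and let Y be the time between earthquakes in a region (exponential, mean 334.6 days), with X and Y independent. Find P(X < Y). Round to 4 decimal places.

0.9294

λ_1 = 1/25.4 = 0.0393701, λ_2 = 1/334.6 = 0.00298864.
For independent exponentials, P(X < Y) = λ_1/(λ_1+λ_2) = 0.0393701/0.0423587 ≈ 0.9294.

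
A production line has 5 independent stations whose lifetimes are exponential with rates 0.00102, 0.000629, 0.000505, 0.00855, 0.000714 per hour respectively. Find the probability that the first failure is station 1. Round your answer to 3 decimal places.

The time to first failure is exponential with rate Σλ = 0.00102 + 0.000629 + 0.000505 + 0.00855 + 0.000714 = 0.011418.
P(station 1 first) = λ_1/Σλ = 0.00102/0.011418 ≈ 0.089.

0.089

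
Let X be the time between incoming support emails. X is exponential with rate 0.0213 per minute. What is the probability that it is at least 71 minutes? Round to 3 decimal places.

P(X > 71) = e^(−λ·71) = e^(−1.5123) ≈ 0.220.

0.220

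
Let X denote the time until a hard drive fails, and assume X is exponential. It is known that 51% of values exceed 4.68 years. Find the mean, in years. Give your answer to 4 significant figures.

6.950

e^(−λ·4.68) = 0.51 ⇒ λ = −ln(0.51)/4.68 = 0.143877.
Mean = 1/λ = 6.95038 years.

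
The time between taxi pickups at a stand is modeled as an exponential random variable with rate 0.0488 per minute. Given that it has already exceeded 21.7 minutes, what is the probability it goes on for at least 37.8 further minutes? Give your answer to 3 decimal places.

P(X > s+t | X > s) = e^(−λ(s+t))/e^(−λs) = e^(−λt), independent of s = 21.7.
P(X > 37.8) = e^(−1.8446) ≈ 0.158.

0.158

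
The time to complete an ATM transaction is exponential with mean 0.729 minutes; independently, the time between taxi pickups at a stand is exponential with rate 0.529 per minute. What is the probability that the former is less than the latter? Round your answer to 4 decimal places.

0.7217

λ_1 = 1/0.729 = 1.37174, λ_2 = 0.529.
For independent exponentials, P(the former < the latter) = λ_1/(λ_1+λ_2) = 1.37174/1.90074 ≈ 0.7217.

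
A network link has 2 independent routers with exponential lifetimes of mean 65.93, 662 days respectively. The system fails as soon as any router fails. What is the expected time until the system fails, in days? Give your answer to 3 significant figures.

60.0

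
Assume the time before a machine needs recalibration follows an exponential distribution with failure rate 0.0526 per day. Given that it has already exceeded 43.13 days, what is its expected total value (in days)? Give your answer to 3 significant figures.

62.1

By memorylessness, E[X | X > 43.13] = 43.13 + 1/λ = 43.13 + 19.0114 = 62.1414 days.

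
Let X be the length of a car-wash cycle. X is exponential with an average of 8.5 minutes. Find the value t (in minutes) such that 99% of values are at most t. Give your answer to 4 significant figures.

39.14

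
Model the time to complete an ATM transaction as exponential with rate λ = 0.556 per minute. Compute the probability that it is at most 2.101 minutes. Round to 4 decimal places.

0.6891

P(X ≤ 2.101) = 1 − e^(−λ·2.101) = 1 − e^(−1.1682) ≈ 0.6891.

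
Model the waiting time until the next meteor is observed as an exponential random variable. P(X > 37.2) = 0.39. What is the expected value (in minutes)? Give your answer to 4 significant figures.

e^(−λ·37.2) = 0.39 ⇒ λ = −ln(0.39)/37.2 = 0.0253121.
Mean = 1/λ = 39.5069 minutes.

39.51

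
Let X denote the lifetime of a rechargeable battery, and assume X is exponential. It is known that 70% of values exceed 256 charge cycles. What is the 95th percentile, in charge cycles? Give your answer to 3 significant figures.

2150

e^(−λ·256) = 0.70 ⇒ λ = −ln(0.70)/256 = 0.00139326.
95th percentile: 1 − e^(−λt) = 0.95, t = −ln(0.05)/λ = 2150.16 charge cycles.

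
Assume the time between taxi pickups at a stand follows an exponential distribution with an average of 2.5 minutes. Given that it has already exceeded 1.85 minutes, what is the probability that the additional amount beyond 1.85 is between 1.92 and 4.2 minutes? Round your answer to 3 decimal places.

0.278

The rate is λ = 1/2.5 = 0.4 per minute.
Memoryless: the residual past 1.85 is again Exp(λ).
P(1.92 < residual < 4.2) = e^(−λ·1.92) − e^(−λ·4.2) = 0.46394 − 0.18637 ≈ 0.278.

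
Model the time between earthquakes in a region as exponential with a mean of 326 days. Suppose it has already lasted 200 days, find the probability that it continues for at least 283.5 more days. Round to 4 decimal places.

0.4191

The rate is λ = 1/326 = 0.00306748 per day.
By the memoryless property, P(X > 200+283.5 | X > 200) = P(X > 283.5).
P(X > 283.5) = e^(−0.86963) ≈ 0.4191.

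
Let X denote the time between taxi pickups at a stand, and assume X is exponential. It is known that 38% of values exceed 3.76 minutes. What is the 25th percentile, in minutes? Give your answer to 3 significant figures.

e^(−λ·3.76) = 0.38 ⇒ λ = −ln(0.38)/3.76 = 0.257336.
25th percentile: 1 − e^(−λt) = 0.25, t = −ln(0.75)/λ = 1.11792 minutes.

1.12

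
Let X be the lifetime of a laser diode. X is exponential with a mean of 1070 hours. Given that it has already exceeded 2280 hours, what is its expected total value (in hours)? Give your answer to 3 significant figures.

The rate is λ = 1/1070 = 0.000934579 per hour.
By memorylessness, E[X | X > 2280] = 2280 + 1/λ = 2280 + 1070 = 3350 hours.

3350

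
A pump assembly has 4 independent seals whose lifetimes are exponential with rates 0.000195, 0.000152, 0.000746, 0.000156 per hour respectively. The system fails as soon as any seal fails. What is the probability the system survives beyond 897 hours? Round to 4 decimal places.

The time to first failure is exponential with rate Σλ = 0.000195 + 0.000152 + 0.000746 + 0.000156 = 0.001249.
P(min > 897) = e^(−0.001249·897) = e^(−1.1204) ≈ 0.3262.

0.3262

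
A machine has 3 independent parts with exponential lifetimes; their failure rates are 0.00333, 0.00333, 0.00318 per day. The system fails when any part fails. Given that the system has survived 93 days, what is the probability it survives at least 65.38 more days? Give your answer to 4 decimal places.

0.5255

Time to first failure ~ Exp(Σλ) with Σλ = 0.00984.
By memorylessness, P(T > 93+65.38 | T > 93) = P(T > 65.38) = e^(−0.00984·65.38) ≈ 0.5255.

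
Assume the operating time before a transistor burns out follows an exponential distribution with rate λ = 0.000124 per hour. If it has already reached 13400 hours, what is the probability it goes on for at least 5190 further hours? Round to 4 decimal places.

P(X > s+t | X > s) = e^(−λ(s+t))/e^(−λs) = e^(−λt), independent of s = 13400.
P(X > 5190) = e^(−0.64356) ≈ 0.5254.

0.5254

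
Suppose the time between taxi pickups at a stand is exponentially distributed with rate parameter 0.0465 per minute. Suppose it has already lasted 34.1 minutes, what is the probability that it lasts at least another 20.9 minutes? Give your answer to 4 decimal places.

0.3784

By the memoryless property, P(X > 34.1+20.9 | X > 34.1) = P(X > 20.9).
P(X > 20.9) = e^(−0.97185) ≈ 0.3784.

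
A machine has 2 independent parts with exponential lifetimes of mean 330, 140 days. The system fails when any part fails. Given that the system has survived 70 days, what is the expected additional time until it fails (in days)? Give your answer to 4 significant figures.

First-failure rate Σλ = 1/330 + 1/140 = 0.0101732.
By memorylessness the expected residual is 1/Σλ = 98.2979 days, regardless of the 70 already elapsed.

98.30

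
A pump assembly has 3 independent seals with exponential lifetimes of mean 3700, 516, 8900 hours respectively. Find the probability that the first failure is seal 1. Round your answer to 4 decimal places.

0.1165

Rates: λ_i = 1/mean_i → 0.00027027, 0.00193798, 0.00011236; Σλ = 0.00232061.
P(seal 1 first) = λ_1/Σλ = 0.00027027/0.00232061 ≈ 0.1165.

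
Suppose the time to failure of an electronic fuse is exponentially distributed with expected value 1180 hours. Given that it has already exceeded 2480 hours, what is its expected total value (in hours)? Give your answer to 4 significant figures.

3660

The rate is λ = 1/1180 = 0.000847458 per hour.
By memorylessness, E[X | X > 2480] = 2480 + 1/λ = 2480 + 1180 = 3660 hours.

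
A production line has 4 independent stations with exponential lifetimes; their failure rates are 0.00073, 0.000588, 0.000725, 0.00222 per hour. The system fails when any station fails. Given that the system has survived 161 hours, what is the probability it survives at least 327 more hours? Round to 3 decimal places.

Time to first failure ~ Exp(Σλ) with Σλ = 0.004263.
By memorylessness, P(T > 161+327 | T > 161) = P(T > 327) = e^(−0.004263·327) ≈ 0.248.

0.248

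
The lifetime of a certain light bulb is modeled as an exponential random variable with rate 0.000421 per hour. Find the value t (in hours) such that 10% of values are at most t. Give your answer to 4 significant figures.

250.3

Set 1 − e^(−λt) = 0.1, so t = −ln(0.9)/λ = 0.10536/0.000421 ≈ 250.263 hours.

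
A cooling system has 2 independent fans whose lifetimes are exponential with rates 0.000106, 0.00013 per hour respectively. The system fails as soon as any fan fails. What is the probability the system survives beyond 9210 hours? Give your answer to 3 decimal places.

The time to first failure is exponential with rate Σλ = 0.000106 + 0.00013 = 0.000236.
P(min > 9210) = e^(−0.000236·9210) = e^(−2.1736) ≈ 0.114.

0.114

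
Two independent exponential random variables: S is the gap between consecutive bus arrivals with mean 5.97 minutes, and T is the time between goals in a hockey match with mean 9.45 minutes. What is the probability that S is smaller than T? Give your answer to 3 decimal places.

λ_1 = 1/5.97 = 0.167504, λ_2 = 1/9.45 = 0.10582.
For independent exponentials, P(S < T) = λ_1/(λ_1+λ_2) = 0.167504/0.273324 ≈ 0.613.

0.613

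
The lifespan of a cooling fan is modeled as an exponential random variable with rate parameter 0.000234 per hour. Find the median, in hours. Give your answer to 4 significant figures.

Set 1 − e^(−λt) = 0.5, so t = −ln(0.5)/λ = 0.69315/0.000234 ≈ 2962.17 hours.

2962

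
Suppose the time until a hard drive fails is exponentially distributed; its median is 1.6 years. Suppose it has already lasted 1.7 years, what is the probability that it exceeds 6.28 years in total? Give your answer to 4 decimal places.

For an exponential, median = ln(2)/λ, so λ = ln 2 / 1.6 = 0.433217 per year.
By the memoryless property, P(X > 1.7+4.58 | X > 1.7) = P(X > 4.58).
P(X > 4.58) = e^(−1.9841) ≈ 0.1375.

0.1375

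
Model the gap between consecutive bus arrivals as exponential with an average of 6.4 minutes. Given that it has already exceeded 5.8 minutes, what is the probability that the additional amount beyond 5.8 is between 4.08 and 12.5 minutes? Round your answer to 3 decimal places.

0.387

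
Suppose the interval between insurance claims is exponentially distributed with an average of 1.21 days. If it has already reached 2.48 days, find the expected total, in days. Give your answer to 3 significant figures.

The rate is λ = 1/1.21 = 0.826446 per day.
By memorylessness, E[X | X > 2.48] = 2.48 + 1/λ = 2.48 + 1.21 = 3.69 days.

3.69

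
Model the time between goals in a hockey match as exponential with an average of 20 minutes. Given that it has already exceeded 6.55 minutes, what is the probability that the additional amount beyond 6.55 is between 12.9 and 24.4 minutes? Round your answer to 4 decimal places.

0.2294

The rate is λ = 1/20 = 0.05 per minute.
Memoryless: the residual past 6.55 is again Exp(λ).
P(12.9 < residual < 24.4) = e^(−λ·12.9) − e^(−λ·24.4) = 0.52466 − 0.29523 ≈ 0.2294.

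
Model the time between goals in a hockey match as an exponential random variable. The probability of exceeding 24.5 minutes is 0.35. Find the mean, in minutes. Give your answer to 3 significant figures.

23.3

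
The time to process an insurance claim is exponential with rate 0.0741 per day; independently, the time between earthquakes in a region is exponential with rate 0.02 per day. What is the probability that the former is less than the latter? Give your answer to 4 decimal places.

0.7875

λ_1 = 0.0741, λ_2 = 0.02.
For independent exponentials, P(the former < the latter) = λ_1/(λ_1+λ_2) = 0.0741/0.0941 ≈ 0.7875.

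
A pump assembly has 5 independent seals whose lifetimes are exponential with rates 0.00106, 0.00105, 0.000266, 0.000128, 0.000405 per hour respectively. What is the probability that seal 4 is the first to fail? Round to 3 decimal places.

0.044

The time to first failure is exponential with rate Σλ = 0.00106 + 0.00105 + 0.000266 + 0.000128 + 0.000405 = 0.002909.
P(seal 4 first) = λ_4/Σλ = 0.000128/0.002909 ≈ 0.044.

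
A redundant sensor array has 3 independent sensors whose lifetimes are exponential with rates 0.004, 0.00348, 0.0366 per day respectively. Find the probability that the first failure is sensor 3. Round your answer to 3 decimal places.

0.830

The time to first failure is exponential with rate Σλ = 0.004 + 0.00348 + 0.0366 = 0.04408.
P(sensor 3 first) = λ_3/Σλ = 0.0366/0.04408 ≈ 0.830.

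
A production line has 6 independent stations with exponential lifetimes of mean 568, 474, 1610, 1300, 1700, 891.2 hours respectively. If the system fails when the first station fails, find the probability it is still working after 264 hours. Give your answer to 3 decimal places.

The first failure time is exponential with rate Σλ_i = 1/568 + 1/474 + 1/1610 + 1/1300 + 1/1700 + 1/891.2 = 0.00697093 per hour.
P(min > 264) = e^(−0.00697093·264) = e^(−1.8403) ≈ 0.159.

0.159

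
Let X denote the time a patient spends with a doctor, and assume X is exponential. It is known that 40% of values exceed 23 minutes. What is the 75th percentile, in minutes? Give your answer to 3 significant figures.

e^(−λ·23) = 0.40 ⇒ λ = −ln(0.40)/23 = 0.0398387.
75th percentile: 1 − e^(−λt) = 0.75, t = −ln(0.25)/λ = 34.7977 minutes.

34.8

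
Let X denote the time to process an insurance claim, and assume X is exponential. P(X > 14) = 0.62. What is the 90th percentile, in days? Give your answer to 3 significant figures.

67.4

e^(−λ·14) = 0.62 ⇒ λ = −ln(0.62)/14 = 0.0341454.
90th percentile: 1 − e^(−λt) = 0.9, t = −ln(0.1)/λ = 67.4347 days.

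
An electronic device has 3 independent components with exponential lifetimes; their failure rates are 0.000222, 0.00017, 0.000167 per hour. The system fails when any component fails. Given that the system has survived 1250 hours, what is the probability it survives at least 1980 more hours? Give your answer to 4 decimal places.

0.3306

Time to first failure ~ Exp(Σλ) with Σλ = 0.000559.
By memorylessness, P(T > 1250+1980 | T > 1250) = P(T > 1980) = e^(−0.000559·1980) ≈ 0.3306.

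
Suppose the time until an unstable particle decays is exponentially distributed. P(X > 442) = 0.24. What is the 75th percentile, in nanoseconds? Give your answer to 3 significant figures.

e^(−λ·442) = 0.24 ⇒ λ = −ln(0.24)/442 = 0.00322877.
75th percentile: 1 − e^(−λt) = 0.75, t = −ln(0.25)/λ = 429.357 nanoseconds.

429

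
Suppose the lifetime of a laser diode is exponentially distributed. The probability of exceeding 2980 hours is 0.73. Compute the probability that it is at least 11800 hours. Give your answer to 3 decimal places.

e^(−λ·2980) = 0.73 ⇒ λ = −ln(0.73)/2980 = 0.000105608.
P(X > 11800) = e^(−0.000105608·11800) = e^(−1.2462) ≈ 0.288.

0.288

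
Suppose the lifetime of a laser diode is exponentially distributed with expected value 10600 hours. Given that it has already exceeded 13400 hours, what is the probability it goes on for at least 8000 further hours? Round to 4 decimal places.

0.4701

The rate is λ = 1/10600 = 0.0000943396 per hour.
By the memoryless property, P(X > 13400+8000 | X > 13400) = P(X > 8000).
P(X > 8000) = e^(−0.75472) ≈ 0.4701.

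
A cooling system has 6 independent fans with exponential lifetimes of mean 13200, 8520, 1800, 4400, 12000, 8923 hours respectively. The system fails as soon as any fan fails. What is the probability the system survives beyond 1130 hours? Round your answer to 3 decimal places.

0.266

The first failure time is exponential with rate Σλ_i = 1/13200 + 1/8520 + 1/1800 + 1/4400 + 1/12000 + 1/8923 = 0.00117136 per hour.
P(min > 1130) = e^(−0.00117136·1130) = e^(−1.3236) ≈ 0.266.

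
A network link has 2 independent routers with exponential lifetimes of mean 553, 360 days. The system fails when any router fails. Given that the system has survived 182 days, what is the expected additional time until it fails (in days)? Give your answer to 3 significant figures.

218

First-failure rate Σλ = 1/553 + 1/360 = 0.0045861.
By memorylessness the expected residual is 1/Σλ = 218.05 days, regardless of the 182 already elapsed.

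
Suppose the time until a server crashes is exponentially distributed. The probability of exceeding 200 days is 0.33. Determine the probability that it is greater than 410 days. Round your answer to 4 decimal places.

0.1030

e^(−λ·200) = 0.33 ⇒ λ = −ln(0.33)/200 = 0.00554331.
P(X > 410) = e^(−0.00554331·410) = e^(−2.2728) ≈ 0.1030.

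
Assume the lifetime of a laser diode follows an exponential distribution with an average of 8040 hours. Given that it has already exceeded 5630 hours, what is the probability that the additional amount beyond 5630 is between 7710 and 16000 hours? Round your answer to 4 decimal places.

0.2466

The rate is λ = 1/8040 = 0.000124378 per hour.
Memoryless: the residual past 5630 is again Exp(λ).
P(7710 < residual < 16000) = e^(−λ·7710) − e^(−λ·16000) = 0.38329 − 0.13669 ≈ 0.2466.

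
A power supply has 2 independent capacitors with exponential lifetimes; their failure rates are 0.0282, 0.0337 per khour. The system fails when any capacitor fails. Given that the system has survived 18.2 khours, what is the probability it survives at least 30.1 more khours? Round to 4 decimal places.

Time to first failure ~ Exp(Σλ) with Σλ = 0.0619.
By memorylessness, P(T > 18.2+30.1 | T > 18.2) = P(T > 30.1) = e^(−0.0619·30.1) ≈ 0.1552.

0.1552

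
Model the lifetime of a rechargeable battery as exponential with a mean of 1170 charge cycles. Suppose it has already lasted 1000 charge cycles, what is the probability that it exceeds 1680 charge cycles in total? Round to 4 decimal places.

The rate is λ = 1/1170 = 0.000854701 per charge cycle.
P(X > s+t | X > s) = e^(−λ(s+t))/e^(−λs) = e^(−λt), independent of s = 1000.
P(X > 680) = e^(−0.5812) ≈ 0.5592.

0.5592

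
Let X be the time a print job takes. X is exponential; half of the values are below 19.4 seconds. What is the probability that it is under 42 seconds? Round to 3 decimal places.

0.777

For an exponential, median = ln(2)/λ, so λ = ln 2 / 19.4 = 0.0357292 per second.
P(X ≤ 42) = 1 − e^(−λ·42) = 1 − e^(−1.5006) ≈ 0.777.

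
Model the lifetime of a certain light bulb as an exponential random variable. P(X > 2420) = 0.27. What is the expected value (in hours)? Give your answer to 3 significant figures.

1850

e^(−λ·2420) = 0.27 ⇒ λ = −ln(0.27)/2420 = 0.000541047.
Mean = 1/λ = 1848.27 hours.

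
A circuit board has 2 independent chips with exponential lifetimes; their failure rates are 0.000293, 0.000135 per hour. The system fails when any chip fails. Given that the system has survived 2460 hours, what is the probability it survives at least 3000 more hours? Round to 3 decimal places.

Time to first failure ~ Exp(Σλ) with Σλ = 0.000428.
By memorylessness, P(T > 2460+3000 | T > 2460) = P(T > 3000) = e^(−0.000428·3000) ≈ 0.277.

0.277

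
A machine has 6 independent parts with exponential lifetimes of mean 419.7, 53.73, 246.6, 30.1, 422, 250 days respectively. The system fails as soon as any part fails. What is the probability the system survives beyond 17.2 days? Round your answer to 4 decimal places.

0.3290

The first failure time is exponential with rate Σλ_i = 1/419.7 + 1/53.73 + 1/246.6 + 1/30.1 + 1/422 + 1/250 = 0.0646416 per day.
P(min > 17.2) = e^(−0.0646416·17.2) = e^(−1.1118) ≈ 0.3290.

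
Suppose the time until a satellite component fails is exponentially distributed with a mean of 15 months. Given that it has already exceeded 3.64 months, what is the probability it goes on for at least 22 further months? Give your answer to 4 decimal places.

The rate is λ = 1/15 = 0.0666667 per month.
By the memoryless property, P(X > 3.64+22 | X > 3.64) = P(X > 22).
P(X > 22) = e^(−1.4667) ≈ 0.2307.

0.2307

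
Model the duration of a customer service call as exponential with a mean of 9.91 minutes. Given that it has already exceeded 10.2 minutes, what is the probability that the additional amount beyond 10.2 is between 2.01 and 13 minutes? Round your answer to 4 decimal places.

The rate is λ = 1/9.91 = 0.100908 per minute.
Memoryless: the residual past 10.2 is again Exp(λ).
P(2.01 < residual < 13) = e^(−λ·2.01) − e^(−λ·13) = 0.81642 − 0.26933 ≈ 0.5471.

0.5471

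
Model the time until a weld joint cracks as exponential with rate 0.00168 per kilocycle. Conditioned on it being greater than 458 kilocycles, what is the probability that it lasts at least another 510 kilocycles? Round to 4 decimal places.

0.4245

P(X > s+t | X > s) = e^(−λ(s+t))/e^(−λs) = e^(−λt), independent of s = 458.
P(X > 510) = e^(−0.8568) ≈ 0.4245.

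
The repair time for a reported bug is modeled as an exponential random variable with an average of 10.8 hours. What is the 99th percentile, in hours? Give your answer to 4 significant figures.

49.74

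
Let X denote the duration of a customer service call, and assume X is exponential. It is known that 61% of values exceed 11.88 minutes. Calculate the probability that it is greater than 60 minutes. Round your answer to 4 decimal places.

0.0824

e^(−λ·11.88) = 0.61 ⇒ λ = −ln(0.61)/11.88 = 0.0416074.
P(X > 60) = e^(−0.0416074·60) = e^(−2.4964) ≈ 0.0824.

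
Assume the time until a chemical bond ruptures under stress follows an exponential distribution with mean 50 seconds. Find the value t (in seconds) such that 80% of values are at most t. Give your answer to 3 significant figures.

80.5

The rate is λ = 1/50 = 0.02 per second.
Set 1 − e^(−λt) = 0.8, so t = −ln(0.2)/λ = 1.6094/0.02 ≈ 80.4719 seconds.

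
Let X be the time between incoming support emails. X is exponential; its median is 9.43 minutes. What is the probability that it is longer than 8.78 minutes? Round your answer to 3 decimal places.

0.524

For an exponential, median = ln(2)/λ, so λ = ln 2 / 9.43 = 0.0735045 per minute.
P(X > 8.78) = e^(−λ·8.78) = e^(−0.64537) ≈ 0.524.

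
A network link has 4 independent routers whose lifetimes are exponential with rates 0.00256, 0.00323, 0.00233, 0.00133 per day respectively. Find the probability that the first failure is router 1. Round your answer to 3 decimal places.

0.271

The time to first failure is exponential with rate Σλ = 0.00256 + 0.00323 + 0.00233 + 0.00133 = 0.00945.
P(router 1 first) = λ_1/Σλ = 0.00256/0.00945 ≈ 0.271.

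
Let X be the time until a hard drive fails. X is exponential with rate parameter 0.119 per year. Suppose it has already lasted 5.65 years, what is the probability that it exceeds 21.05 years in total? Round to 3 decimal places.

0.160

P(X > s+t | X > s) = e^(−λ(s+t))/e^(−λs) = e^(−λt), independent of s = 5.65.
P(X > 15.4) = e^(−1.8326) ≈ 0.160.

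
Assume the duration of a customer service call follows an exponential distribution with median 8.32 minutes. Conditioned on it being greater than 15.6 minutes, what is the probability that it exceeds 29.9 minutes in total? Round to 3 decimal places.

0.304

For an exponential, median = ln(2)/λ, so λ = ln 2 / 8.32 = 0.083311 per minute.
By the memoryless property, P(X > 15.6+14.3 | X > 15.6) = P(X > 14.3).
P(X > 14.3) = e^(−1.1913) ≈ 0.304.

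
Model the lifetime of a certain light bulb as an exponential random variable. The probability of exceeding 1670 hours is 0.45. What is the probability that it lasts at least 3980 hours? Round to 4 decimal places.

0.1491

e^(−λ·1670) = 0.45 ⇒ λ = −ln(0.45)/1670 = 0.000478148.
P(X > 3980) = e^(−0.000478148·3980) = e^(−1.903) ≈ 0.1491.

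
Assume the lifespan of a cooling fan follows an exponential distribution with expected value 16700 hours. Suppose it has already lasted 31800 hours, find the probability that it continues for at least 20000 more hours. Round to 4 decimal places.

0.3019

The rate is λ = 1/16700 = 0.0000598802 per hour.
By the memoryless property, P(X > 31800+20000 | X > 31800) = P(X > 20000).
P(X > 20000) = e^(−1.1976) ≈ 0.3019.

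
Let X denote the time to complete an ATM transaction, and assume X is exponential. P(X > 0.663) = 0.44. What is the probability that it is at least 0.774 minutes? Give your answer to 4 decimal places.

e^(−λ·0.663) = 0.44 ⇒ λ = −ln(0.44)/0.663 = 1.23828.
P(X > 0.774) = e^(−1.23828·0.774) = e^(−0.95843) ≈ 0.3835.

0.3835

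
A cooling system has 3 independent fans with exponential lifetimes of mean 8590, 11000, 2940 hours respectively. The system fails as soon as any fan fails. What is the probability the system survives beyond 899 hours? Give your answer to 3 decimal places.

0.611

The first failure time is exponential with rate Σλ_i = 1/8590 + 1/11000 + 1/2940 = 0.00054746 per hour.
P(min > 899) = e^(−0.00054746·899) = e^(−0.49217) ≈ 0.611.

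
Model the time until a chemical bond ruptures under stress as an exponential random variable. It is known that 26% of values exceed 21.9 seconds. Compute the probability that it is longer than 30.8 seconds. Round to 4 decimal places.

e^(−λ·21.9) = 0.26 ⇒ λ = −ln(0.26)/21.9 = 0.0615102.
P(X > 30.8) = e^(−0.0615102·30.8) = e^(−1.8945) ≈ 0.1504.

0.1504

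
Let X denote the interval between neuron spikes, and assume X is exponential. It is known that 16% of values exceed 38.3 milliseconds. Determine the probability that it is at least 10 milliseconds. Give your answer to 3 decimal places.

0.620

e^(−λ·38.3) = 0.16 ⇒ λ = −ln(0.16)/38.3 = 0.0478481.
P(X > 10) = e^(−0.0478481·10) = e^(−0.47848) ≈ 0.620.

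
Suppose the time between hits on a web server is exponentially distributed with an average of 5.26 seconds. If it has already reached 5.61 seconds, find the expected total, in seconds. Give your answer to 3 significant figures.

10.9

The rate is λ = 1/5.26 = 0.190114 per second.
By memorylessness, E[X | X > 5.61] = 5.61 + 1/λ = 5.61 + 5.26 = 10.87 seconds.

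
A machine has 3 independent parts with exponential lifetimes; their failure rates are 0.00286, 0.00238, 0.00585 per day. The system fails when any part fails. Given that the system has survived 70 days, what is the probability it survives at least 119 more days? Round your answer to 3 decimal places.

0.267

Time to first failure ~ Exp(Σλ) with Σλ = 0.01109.
By memorylessness, P(T > 70+119 | T > 70) = P(T > 119) = e^(−0.01109·119) ≈ 0.267.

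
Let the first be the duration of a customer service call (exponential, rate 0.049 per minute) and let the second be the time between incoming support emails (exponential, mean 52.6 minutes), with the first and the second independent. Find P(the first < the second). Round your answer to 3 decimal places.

0.720

λ_1 = 0.049, λ_2 = 1/52.6 = 0.0190114.
For independent exponentials, P(the first < the second) = λ_1/(λ_1+λ_2) = 0.049/0.0680114 ≈ 0.720.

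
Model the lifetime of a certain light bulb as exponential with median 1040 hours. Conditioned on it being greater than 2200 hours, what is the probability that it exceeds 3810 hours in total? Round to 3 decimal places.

For an exponential, median = ln(2)/λ, so λ = ln 2 / 1040 = 0.000666488 per hour.
The exponential is memoryless, so the remaining time is again Exp(λ): the condition X > 2200 is irrelevant.
P(X > 1610) = e^(−1.073) ≈ 0.342.

0.342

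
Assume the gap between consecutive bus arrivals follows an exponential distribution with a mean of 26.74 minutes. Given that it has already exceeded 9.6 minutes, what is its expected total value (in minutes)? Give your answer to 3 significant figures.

The rate is λ = 1/26.74 = 0.0373972 per minute.
By memorylessness, E[X | X > 9.6] = 9.6 + 1/λ = 9.6 + 26.74 = 36.34 minutes.

36.3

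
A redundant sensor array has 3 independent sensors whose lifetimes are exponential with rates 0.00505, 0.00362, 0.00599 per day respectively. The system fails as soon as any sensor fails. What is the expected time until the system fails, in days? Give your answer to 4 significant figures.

The time to first failure is exponential with rate Σλ = 0.00505 + 0.00362 + 0.00599 = 0.01466.
E[min] = 1/Σλ = 1/0.01466 = 68.2128 days.

68.21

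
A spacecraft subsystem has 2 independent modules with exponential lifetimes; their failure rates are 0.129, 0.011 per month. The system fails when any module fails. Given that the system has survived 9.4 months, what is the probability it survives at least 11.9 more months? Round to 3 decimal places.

Time to first failure ~ Exp(Σλ) with Σλ = 0.14.
By memorylessness, P(T > 9.4+11.9 | T > 9.4) = P(T > 11.9) = e^(−0.14·11.9) ≈ 0.189.

0.189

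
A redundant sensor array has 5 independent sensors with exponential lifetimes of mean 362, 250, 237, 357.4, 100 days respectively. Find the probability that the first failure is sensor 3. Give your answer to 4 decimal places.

0.1774

Rates: λ_i = 1/mean_i → 0.00276243, 0.004, 0.00421941, 0.00279799, 0.01; Σλ = 0.0237798.
P(sensor 3 first) = λ_3/Σλ = 0.00421941/0.0237798 ≈ 0.1774.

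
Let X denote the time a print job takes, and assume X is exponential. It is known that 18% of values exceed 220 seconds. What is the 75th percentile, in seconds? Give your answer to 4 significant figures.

177.9

e^(−λ·220) = 0.18 ⇒ λ = −ln(0.18)/220 = 0.00779454.
75th percentile: 1 − e^(−λt) = 0.75, t = −ln(0.25)/λ = 177.855 seconds.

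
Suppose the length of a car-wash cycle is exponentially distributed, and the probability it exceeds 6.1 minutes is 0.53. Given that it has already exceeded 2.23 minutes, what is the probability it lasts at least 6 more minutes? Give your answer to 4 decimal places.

From e^(−λ·6.1) = 0.53, λ = −ln(0.53)/6.1 = 0.104078.
Memoryless: P(X > 2.23+6 | X > 2.23) = P(X > 6) = e^(−0.104078·6) ≈ 0.5355.

0.5355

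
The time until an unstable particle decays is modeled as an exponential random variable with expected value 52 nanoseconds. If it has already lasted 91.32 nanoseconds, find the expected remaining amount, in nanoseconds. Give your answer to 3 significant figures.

The rate is λ = 1/52 = 0.0192308 per nanosecond.
By memorylessness, the remaining amount past any threshold is again Exp(λ) with mean 1/λ = 52 nanoseconds.

52.0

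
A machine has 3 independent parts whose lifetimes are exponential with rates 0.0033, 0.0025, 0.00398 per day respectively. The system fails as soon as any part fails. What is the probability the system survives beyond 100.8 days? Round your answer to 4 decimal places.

0.3731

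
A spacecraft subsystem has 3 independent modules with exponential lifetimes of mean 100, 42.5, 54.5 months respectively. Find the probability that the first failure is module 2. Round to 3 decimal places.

Rates: λ_i = 1/mean_i → 0.01, 0.0235294, 0.0183486; Σλ = 0.051878.
P(module 2 first) = λ_2/Σλ = 0.0235294/0.051878 ≈ 0.454.

0.454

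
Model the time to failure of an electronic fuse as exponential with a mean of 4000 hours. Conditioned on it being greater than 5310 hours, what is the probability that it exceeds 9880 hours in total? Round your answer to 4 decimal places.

0.3190

The rate is λ = 1/4000 = 0.00025 per hour.
By the memoryless property, P(X > 5310+4570 | X > 5310) = P(X > 4570).
P(X > 4570) = e^(−1.1425) ≈ 0.3190.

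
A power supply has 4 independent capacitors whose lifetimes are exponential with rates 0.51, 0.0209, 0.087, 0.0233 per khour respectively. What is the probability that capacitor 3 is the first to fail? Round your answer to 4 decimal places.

0.1357

The time to first failure is exponential with rate Σλ = 0.51 + 0.0209 + 0.087 + 0.0233 = 0.6412.
P(capacitor 3 first) = λ_3/Σλ = 0.087/0.6412 ≈ 0.1357.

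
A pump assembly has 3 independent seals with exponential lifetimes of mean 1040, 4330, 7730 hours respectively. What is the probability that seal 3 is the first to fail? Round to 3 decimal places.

0.098

Rates: λ_i = 1/mean_i → 0.000961538, 0.000230947, 0.000129366; Σλ = 0.00132185.
P(seal 3 first) = λ_3/Σλ = 0.000129366/0.00132185 ≈ 0.098.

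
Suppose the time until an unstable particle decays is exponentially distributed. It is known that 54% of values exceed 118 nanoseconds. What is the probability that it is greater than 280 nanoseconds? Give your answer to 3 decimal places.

0.232

e^(−λ·118) = 0.54 ⇒ λ = −ln(0.54)/118 = 0.00522192.
P(X > 280) = e^(−0.00522192·280) = e^(−1.4621) ≈ 0.232.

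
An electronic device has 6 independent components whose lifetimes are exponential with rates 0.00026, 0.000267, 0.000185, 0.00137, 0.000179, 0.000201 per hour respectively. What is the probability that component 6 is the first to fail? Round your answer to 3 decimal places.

0.082

The time to first failure is exponential with rate Σλ = 0.00026 + 0.000267 + 0.000185 + 0.00137 + 0.000179 + 0.000201 = 0.002462.
P(component 6 first) = λ_6/Σλ = 0.000201/0.002462 ≈ 0.082.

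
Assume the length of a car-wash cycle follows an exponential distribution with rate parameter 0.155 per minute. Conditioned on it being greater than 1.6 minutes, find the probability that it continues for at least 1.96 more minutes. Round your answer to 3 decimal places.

0.738

P(X > s+t | X > s) = e^(−λ(s+t))/e^(−λs) = e^(−λt), independent of s = 1.6.
P(X > 1.96) = e^(−0.3038) ≈ 0.738.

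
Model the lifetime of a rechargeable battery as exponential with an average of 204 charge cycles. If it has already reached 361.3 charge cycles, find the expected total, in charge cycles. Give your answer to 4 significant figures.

The rate is λ = 1/204 = 0.00490196 per charge cycle.
By memorylessness, E[X | X > 361.3] = 361.3 + 1/λ = 361.3 + 204 = 565.3 charge cycles.

565.3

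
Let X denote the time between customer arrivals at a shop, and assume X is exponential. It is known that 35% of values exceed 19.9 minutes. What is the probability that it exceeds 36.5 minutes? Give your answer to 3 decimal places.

e^(−λ·19.9) = 0.35 ⇒ λ = −ln(0.35)/19.9 = 0.0527549.
P(X > 36.5) = e^(−0.0527549·36.5) = e^(−1.9256) ≈ 0.146.

0.146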